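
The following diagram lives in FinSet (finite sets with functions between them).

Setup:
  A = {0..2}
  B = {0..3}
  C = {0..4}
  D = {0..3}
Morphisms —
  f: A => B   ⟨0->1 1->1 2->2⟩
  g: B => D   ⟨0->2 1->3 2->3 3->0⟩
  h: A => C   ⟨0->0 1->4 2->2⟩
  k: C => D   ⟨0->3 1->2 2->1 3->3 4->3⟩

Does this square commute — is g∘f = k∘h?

1) trace f;g:
  0 f=>1 g=>3
  1 f=>1 g=>3
  2 f=>2 g=>3
  ⟦path⟧₁ = ⟨0->3 1->3 2->3⟩
2) trace h;k:
  0 h=>0 k=>3
  1 h=>4 k=>3
  2 h=>2 k=>1
  ⟦path⟧₂ = ⟨0->3 1->3 2->1⟩
Equal? NO — does not commute

Answer: DOES NOT COMMUTE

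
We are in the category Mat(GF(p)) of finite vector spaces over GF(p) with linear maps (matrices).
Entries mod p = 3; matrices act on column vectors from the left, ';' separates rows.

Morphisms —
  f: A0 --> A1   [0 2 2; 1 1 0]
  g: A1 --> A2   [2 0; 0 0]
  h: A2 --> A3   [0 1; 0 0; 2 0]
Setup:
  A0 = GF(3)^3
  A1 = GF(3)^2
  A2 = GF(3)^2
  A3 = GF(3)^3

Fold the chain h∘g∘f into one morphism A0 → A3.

  e0=(1,0,0) f-->(0,1) g-->(0,0) h-->(0,0,0)
  e1=(0,1,0) f-->(2,1) g-->(1,0) h-->(0,0,2)
  e2=(0,0,1) f-->(2,0) g-->(1,0) h-->(0,0,2)
composite: [0 0 0; 0 0 0; 0 2 2]

Answer: [0 0 0; 0 0 0; 0 2 2]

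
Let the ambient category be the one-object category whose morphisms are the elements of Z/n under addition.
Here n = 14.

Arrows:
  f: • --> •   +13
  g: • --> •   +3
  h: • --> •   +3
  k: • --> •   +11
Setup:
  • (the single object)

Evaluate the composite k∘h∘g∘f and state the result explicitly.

  0 +13≡13 +3≡2 +3≡5 +11≡2  (mod 14)
composite: +2

Answer: +2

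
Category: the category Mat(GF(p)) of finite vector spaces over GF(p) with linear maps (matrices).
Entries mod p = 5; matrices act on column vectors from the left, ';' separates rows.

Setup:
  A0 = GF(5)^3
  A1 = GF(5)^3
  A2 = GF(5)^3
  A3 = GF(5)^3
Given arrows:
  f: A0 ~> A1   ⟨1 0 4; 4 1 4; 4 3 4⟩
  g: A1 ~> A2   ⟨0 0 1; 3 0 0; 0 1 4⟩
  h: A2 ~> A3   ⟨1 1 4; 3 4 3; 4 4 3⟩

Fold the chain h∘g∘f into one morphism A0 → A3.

Answer: ⟨2 0 1; 4 3 0; 3 1 4⟩

Derivation:
  e0=⟨1,0,0⟩ f~>⟨1,4,4⟩ g~>⟨4,3,0⟩ h~>⟨2,4,3⟩
  e1=⟨0,1,0⟩ f~>⟨0,1,3⟩ g~>⟨3,0,3⟩ h~>⟨0,3,1⟩
  e2=⟨0,0,1⟩ f~>⟨4,4,4⟩ g~>⟨4,2,0⟩ h~>⟨1,0,4⟩
composite: ⟨2 0 1; 4 3 0; 3 1 4⟩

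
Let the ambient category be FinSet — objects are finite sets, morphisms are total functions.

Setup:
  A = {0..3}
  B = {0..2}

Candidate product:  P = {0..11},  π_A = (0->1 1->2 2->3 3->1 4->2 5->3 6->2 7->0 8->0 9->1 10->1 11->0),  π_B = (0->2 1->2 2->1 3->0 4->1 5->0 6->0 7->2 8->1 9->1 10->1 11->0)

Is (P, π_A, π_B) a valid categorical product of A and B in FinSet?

|A|·|B| = 4·3 = 12;  |P| = 12
Check the pairing map k ↦ (π_A(k), π_B(k)):
  0 -> (1,2)
  1 -> (2,2)
  2 -> (3,1)
  3 -> (1,0)
  4 -> (2,1)
  5 -> (3,0)
  6 -> (2,0)
  7 -> (0,2)
  8 -> (0,1)
  9 -> (1,1)
  10 -> (1,1)  ✗ repeats pair of k=9
  11 -> (0,0)
distinct pairs in image: 11 / 12 needed
  → (1,1) hit at k=9 and k=10

Answer: NOT A VALID PRODUCT — duplicate pair at indices 10,9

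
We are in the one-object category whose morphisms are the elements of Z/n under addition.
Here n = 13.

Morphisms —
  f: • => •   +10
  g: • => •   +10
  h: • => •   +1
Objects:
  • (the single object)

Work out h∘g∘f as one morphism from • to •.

  0 +10≡10 +10≡7 +1≡8  (mod 13)
result: +8

Answer: +8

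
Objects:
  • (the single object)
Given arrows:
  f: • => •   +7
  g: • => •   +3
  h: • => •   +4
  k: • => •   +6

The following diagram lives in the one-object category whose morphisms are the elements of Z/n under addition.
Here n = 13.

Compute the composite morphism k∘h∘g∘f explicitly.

  0 +7≡7 +3≡10 +4≡1 +6≡7  (mod 13)
result: +7

Answer: +7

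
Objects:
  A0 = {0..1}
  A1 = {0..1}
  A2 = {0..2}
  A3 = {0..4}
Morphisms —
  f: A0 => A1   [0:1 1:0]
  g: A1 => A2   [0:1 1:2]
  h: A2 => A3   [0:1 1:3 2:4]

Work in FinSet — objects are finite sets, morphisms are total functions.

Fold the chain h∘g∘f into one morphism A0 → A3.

  0 f=>1 g=>2 h=>4
  1 f=>0 g=>1 h=>3
composite: [0:4 1:3]

Answer: [0:4 1:3]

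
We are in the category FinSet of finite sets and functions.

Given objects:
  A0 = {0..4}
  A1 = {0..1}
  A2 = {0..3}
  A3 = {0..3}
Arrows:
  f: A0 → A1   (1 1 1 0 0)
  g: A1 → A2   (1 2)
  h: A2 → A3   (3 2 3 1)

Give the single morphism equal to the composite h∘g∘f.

Answer: (3 3 3 2 2)

Derivation:
  0 f→1 g→2 h→3
  1 f→1 g→2 h→3
  2 f→1 g→2 h→3
  3 f→0 g→1 h→2
  4 f→0 g→1 h→2
⟦path⟧: (3 3 3 2 2)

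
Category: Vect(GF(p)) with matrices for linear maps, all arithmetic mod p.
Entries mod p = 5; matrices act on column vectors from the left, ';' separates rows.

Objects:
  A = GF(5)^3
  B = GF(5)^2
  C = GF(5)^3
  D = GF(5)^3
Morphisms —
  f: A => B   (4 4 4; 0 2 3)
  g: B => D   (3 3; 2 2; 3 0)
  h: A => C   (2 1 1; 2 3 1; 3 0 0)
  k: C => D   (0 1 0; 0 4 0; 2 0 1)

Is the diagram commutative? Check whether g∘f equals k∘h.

1) trace f;g:
  e0=⟨1,0,0⟩ f=>⟨4,0⟩ g=>⟨2,3,2⟩
  e1=⟨0,1,0⟩ f=>⟨4,2⟩ g=>⟨3,2,2⟩
  e2=⟨0,0,1⟩ f=>⟨4,3⟩ g=>⟨1,4,2⟩
  composite₁ = (2 3 1; 3 2 4; 2 2 2)
2) trace h;k:
  e0=⟨1,0,0⟩ h=>⟨2,2,3⟩ k=>⟨2,3,2⟩
  e1=⟨0,1,0⟩ h=>⟨1,3,0⟩ k=>⟨3,2,2⟩
  e2=⟨0,0,1⟩ h=>⟨1,1,0⟩ k=>⟨1,4,2⟩
  composite₂ = (2 3 1; 3 2 4; 2 2 2)
Equal? same morphism ✓

Answer: COMMUTES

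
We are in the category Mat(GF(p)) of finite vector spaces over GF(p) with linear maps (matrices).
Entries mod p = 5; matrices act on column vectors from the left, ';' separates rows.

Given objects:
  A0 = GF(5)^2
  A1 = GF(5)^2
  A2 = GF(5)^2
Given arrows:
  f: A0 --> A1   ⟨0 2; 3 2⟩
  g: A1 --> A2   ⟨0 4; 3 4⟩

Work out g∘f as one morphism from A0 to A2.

  e0=⟨1,0⟩ f-->⟨0,3⟩ g-->⟨2,2⟩
  e1=⟨0,1⟩ f-->⟨2,2⟩ g-->⟨3,4⟩
result: ⟨2 3; 2 4⟩

Answer: ⟨2 3; 2 4⟩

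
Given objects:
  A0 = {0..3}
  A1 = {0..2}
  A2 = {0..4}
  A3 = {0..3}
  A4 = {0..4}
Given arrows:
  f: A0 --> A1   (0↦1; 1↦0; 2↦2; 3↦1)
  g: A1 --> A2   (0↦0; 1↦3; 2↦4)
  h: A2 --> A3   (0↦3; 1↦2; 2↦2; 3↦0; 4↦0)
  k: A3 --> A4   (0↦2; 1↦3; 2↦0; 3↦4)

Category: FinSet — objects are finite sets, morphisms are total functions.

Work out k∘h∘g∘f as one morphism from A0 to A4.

Answer: (0↦2; 1↦4; 2↦2; 3↦2)

Derivation:
  0 f-->1 g-->3 h-->0 k-->2
  1 f-->0 g-->0 h-->3 k-->4
  2 f-->2 g-->4 h-->0 k-->2
  3 f-->1 g-->3 h-->0 k-->2
⟦path⟧: (0↦2; 1↦4; 2↦2; 3↦2)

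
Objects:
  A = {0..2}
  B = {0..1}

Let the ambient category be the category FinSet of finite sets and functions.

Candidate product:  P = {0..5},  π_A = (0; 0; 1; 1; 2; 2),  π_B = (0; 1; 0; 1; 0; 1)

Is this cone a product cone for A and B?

Answer: VALID PRODUCT

Trace:
|A|·|B| = 3·2 = 6;  |P| = 6
Check the pairing map k ↦ (π_A(k), π_B(k)):
  0 -> (0,0)
  1 -> (0,1)
  2 -> (1,0)
  3 -> (1,1)
  4 -> (2,0)
  5 -> (2,1)
distinct pairs in image: 6 / 6 needed
  → bijection onto A×B; projections well-typed.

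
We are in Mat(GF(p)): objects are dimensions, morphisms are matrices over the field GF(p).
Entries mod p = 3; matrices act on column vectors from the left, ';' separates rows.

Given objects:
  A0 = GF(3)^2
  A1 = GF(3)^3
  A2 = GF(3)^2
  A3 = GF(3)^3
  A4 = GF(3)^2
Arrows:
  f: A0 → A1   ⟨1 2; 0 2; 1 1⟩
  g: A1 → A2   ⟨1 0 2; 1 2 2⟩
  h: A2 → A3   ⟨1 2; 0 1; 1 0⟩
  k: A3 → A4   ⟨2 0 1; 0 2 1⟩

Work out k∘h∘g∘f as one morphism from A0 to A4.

  e0=[1,0] f→[1,0,1] g→[0,0] h→[0,0,0] k→[0,0]
  e1=[0,1] f→[2,2,1] g→[1,2] h→[2,2,1] k→[2,2]
⟦path⟧: ⟨0 2; 0 2⟩

Answer: ⟨0 2; 0 2⟩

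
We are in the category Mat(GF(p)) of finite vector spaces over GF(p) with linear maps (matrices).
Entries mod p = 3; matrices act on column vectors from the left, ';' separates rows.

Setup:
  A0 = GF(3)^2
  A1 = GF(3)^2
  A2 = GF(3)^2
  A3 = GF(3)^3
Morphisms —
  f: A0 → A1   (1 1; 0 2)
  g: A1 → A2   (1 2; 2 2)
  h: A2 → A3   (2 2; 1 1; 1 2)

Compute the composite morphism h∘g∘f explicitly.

  e0=⟨1,0⟩ f→⟨1,0⟩ g→⟨1,2⟩ h→⟨0,0,2⟩
  e1=⟨0,1⟩ f→⟨1,2⟩ g→⟨2,0⟩ h→⟨1,2,2⟩
composite: (0 1; 0 2; 2 2)

Answer: (0 1; 0 2; 2 2)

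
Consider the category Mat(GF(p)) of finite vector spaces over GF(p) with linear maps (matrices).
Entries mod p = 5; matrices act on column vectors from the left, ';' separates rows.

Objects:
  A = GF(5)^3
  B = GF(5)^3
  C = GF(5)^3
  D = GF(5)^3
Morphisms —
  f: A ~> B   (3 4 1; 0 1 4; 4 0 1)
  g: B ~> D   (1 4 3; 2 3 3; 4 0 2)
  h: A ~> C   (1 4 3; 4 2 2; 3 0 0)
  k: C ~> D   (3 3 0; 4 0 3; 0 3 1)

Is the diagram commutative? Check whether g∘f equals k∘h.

Answer: COMMUTES

Work:
1) trace f;g:
  e0=[1,0,0] f~>[3,0,4] g~>[0,3,0]
  e1=[0,1,0] f~>[4,1,0] g~>[3,1,1]
  e2=[0,0,1] f~>[1,4,1] g~>[0,2,1]
  ⟦path⟧₁ = (0 3 0; 3 1 2; 0 1 1)
2) trace h;k:
  e0=[1,0,0] h~>[1,4,3] k~>[0,3,0]
  e1=[0,1,0] h~>[4,2,0] k~>[3,1,1]
  e2=[0,0,1] h~>[3,2,0] k~>[0,2,1]
  ⟦path⟧₂ = (0 3 0; 3 1 2; 0 1 1)
Equal? same morphism ✓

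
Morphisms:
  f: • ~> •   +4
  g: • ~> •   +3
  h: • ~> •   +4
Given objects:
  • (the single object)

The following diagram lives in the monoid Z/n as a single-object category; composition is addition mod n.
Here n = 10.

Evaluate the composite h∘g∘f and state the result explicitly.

  0 +4≡4 +3≡7 +4≡1  (mod 10)
result: +1

Answer: +1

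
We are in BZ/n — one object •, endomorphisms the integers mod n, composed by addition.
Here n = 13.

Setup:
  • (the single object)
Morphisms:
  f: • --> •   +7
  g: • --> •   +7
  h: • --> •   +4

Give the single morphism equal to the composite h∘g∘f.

  0 +7≡7 +7≡1 +4≡5  (mod 13)
composite: +5

Answer: +5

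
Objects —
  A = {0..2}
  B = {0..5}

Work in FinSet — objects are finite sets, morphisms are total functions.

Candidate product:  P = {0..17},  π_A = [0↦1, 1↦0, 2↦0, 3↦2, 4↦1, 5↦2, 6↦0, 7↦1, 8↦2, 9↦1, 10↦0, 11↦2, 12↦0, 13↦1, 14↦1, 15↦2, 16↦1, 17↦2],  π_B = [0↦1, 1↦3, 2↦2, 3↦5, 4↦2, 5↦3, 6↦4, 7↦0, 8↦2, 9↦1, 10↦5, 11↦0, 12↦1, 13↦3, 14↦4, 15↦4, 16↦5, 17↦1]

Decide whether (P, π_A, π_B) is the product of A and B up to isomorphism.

|A|·|B| = 3·6 = 18;  |P| = 18
Check the pairing map k ↦ (π_A(k), π_B(k)):
  0 ↦ (1,1)
  1 ↦ (0,3)
  2 ↦ (0,2)
  3 ↦ (2,5)
  4 ↦ (1,2)
  5 ↦ (2,3)
  6 ↦ (0,4)
  7 ↦ (1,0)
  8 ↦ (2,2)
  9 ↦ (1,1)  ✗ repeats pair of k=0
  10 ↦ (0,5)
  11 ↦ (2,0)
  12 ↦ (0,1)
  13 ↦ (1,3)
  14 ↦ (1,4)
  15 ↦ (2,4)
  16 ↦ (1,5)
  17 ↦ (2,1)
distinct pairs in image: 17 / 18 needed
  → (1,1) hit at k=0 and k=9

Answer: NOT A VALID PRODUCT — duplicate pair at indices 0,9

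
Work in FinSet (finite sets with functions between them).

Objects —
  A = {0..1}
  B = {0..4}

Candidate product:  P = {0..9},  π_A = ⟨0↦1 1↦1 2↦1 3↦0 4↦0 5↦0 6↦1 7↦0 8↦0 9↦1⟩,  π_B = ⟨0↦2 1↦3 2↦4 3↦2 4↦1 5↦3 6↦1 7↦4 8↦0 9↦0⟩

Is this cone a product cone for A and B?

|A|·|B| = 2·5 = 10;  |P| = 10
Check the pairing map k ↦ (π_A(k), π_B(k)):
  0 ↦ (1,2)
  1 ↦ (1,3)
  2 ↦ (1,4)
  3 ↦ (0,2)
  4 ↦ (0,1)
  5 ↦ (0,3)
  6 ↦ (1,1)
  7 ↦ (0,4)
  8 ↦ (0,0)
  9 ↦ (1,0)
distinct pairs in image: 10 / 10 needed
  → bijection onto A×B; projections well-typed.

Answer: VALID PRODUCT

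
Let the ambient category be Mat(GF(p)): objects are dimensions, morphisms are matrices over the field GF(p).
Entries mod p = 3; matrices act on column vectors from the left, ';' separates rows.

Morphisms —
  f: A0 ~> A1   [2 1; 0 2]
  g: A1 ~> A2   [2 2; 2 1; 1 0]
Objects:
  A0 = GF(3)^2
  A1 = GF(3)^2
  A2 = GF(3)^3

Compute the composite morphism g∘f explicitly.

Answer: [1 0; 1 1; 2 1]

Work:
  e0=(1,0) f~>(2,0) g~>(1,1,2)
  e1=(0,1) f~>(1,2) g~>(0,1,1)
result: [1 0; 1 1; 2 1]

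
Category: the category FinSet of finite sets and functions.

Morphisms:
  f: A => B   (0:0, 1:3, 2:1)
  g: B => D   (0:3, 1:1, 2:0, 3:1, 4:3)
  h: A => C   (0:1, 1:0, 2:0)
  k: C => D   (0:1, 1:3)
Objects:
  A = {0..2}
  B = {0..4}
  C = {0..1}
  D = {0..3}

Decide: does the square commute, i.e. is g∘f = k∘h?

1) trace f;g:
  0 f=>0 g=>3
  1 f=>3 g=>1
  2 f=>1 g=>1
  ⟦path⟧₁ = (0:3, 1:1, 2:1)
2) trace h;k:
  0 h=>1 k=>3
  1 h=>0 k=>1
  2 h=>0 k=>1
  ⟦path⟧₂ = (0:3, 1:1, 2:1)
Equal? same morphism ✓

Answer: COMMUTES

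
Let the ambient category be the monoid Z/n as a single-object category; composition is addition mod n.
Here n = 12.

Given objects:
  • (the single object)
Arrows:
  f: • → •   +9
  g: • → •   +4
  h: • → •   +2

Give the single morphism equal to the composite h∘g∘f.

Answer: +3

Work:
  0 +9≡9 +4≡1 +2≡3  (mod 12)
composite: +3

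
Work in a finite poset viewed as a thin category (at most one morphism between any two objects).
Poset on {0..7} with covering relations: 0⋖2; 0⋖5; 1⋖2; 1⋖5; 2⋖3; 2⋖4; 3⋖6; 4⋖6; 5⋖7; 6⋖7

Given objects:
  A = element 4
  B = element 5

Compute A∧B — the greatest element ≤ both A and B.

Answer: NO MEET EXISTS

Derivation:
{x : x⊑A ∧ x⊑B} = {0,1}  (A=4, B=5)
  maximal lower bounds 0 and 1 are incomparable: neither 0⊑1 nor 1⊑0
→ no greatest lower bound exists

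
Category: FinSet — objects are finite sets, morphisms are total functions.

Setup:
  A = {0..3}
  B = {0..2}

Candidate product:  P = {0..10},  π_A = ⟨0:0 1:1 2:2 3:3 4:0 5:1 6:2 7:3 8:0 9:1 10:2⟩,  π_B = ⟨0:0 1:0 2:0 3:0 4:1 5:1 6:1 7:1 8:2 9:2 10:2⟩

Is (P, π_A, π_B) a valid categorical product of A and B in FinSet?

Answer: NOT A VALID PRODUCT — |P|=11 ≠ |A|·|B|=12

Trace:
|A|·|B| = 4·3 = 12;  |P| = 11
  → cardinalities differ; no bijection possible.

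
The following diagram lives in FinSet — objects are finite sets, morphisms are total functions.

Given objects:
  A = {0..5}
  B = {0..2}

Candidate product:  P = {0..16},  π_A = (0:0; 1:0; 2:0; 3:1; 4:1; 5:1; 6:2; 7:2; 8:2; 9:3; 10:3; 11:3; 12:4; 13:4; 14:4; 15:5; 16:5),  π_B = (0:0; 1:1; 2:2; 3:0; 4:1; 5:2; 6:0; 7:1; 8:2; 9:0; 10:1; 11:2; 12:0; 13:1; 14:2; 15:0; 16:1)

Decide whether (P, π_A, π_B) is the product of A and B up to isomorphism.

Answer: NOT A VALID PRODUCT — |P|=17 ≠ |A|·|B|=18

Work:
|A|·|B| = 6·3 = 18;  |P| = 17
  → cardinalities differ; no bijection possible.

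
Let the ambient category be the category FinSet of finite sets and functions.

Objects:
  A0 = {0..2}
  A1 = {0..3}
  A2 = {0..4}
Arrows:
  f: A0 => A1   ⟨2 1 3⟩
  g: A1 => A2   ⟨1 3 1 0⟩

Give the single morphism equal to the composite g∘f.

Answer: ⟨1 3 0⟩

Trace:
  0 f=>2 g=>1
  1 f=>1 g=>3
  2 f=>3 g=>0
⟦path⟧: ⟨1 3 0⟩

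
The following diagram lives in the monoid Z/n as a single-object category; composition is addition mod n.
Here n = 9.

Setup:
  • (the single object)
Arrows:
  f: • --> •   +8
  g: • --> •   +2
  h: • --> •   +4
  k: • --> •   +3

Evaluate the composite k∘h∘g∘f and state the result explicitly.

Answer: +8

Trace:
  0 +8≡8 +2≡1 +4≡5 +3≡8  (mod 9)
⟦path⟧: +8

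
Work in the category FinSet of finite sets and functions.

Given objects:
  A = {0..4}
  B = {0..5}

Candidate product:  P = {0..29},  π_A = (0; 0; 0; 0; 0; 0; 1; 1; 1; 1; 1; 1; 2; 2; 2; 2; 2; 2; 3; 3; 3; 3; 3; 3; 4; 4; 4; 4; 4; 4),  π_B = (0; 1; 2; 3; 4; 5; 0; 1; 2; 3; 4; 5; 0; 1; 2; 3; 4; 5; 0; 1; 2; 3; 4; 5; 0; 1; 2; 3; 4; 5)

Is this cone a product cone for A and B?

Answer: VALID PRODUCT

Derivation:
|A|·|B| = 5·6 = 30;  |P| = 30
Check the pairing map k ↦ (π_A(k), π_B(k)):
  0 ↦ (0,0)
  1 ↦ (0,1)
  2 ↦ (0,2)
  3 ↦ (0,3)
  4 ↦ (0,4)
  5 ↦ (0,5)
  6 ↦ (1,0)
  7 ↦ (1,1)
  8 ↦ (1,2)
  9 ↦ (1,3)
  10 ↦ (1,4)
  11 ↦ (1,5)
  12 ↦ (2,0)
  13 ↦ (2,1)
  14 ↦ (2,2)
  15 ↦ (2,3)
  16 ↦ (2,4)
  17 ↦ (2,5)
  18 ↦ (3,0)
  19 ↦ (3,1)
  20 ↦ (3,2)
  21 ↦ (3,3)
  22 ↦ (3,4)
  23 ↦ (3,5)
  24 ↦ (4,0)
  25 ↦ (4,1)
  26 ↦ (4,2)
  27 ↦ (4,3)
  28 ↦ (4,4)
  29 ↦ (4,5)
distinct pairs in image: 30 / 30 needed
  → bijection onto A×B; projections well-typed.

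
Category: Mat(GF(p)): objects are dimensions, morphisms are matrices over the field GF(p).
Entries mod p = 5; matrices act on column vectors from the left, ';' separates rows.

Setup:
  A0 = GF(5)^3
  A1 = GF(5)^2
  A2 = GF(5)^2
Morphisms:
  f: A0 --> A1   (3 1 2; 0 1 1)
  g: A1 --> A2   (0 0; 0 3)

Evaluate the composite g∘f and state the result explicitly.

  e0=(1,0,0) f-->(3,0) g-->(0,0)
  e1=(0,1,0) f-->(1,1) g-->(0,3)
  e2=(0,0,1) f-->(2,1) g-->(0,3)
result: (0 0 0; 0 3 3)

Answer: (0 0 0; 0 3 3)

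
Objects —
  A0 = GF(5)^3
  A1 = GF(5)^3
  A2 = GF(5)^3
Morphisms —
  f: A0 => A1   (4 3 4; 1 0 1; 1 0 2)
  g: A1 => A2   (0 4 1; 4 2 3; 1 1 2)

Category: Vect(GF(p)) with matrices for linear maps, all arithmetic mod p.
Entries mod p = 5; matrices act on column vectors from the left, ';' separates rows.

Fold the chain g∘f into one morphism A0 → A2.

Answer: (0 0 1; 1 2 4; 2 3 4)

Derivation:
  e0=⟨1,0,0⟩ f=>⟨4,1,1⟩ g=>⟨0,1,2⟩
  e1=⟨0,1,0⟩ f=>⟨3,0,0⟩ g=>⟨0,2,3⟩
  e2=⟨0,0,1⟩ f=>⟨4,1,2⟩ g=>⟨1,4,4⟩
⟦path⟧: (0 0 1; 1 2 4; 2 3 4)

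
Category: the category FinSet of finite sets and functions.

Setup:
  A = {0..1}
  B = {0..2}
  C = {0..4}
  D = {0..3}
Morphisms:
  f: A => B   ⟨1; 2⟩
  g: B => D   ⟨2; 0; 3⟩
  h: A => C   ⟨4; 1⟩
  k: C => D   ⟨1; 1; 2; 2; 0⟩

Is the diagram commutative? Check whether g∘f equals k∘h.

1) trace f;g:
  0 f=>1 g=>0
  1 f=>2 g=>3
  composite₁ = ⟨0; 3⟩
2) trace h;k:
  0 h=>4 k=>0
  1 h=>1 k=>1
  composite₂ = ⟨0; 1⟩
Equal? NO — does not commute

Answer: DOES NOT COMMUTE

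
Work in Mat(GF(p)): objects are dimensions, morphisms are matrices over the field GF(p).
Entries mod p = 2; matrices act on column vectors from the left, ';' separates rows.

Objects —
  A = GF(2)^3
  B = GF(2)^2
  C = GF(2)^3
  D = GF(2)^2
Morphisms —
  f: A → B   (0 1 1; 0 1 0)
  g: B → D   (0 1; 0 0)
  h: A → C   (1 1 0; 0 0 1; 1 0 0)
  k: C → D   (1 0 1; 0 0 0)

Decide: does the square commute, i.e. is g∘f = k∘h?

Answer: COMMUTES

Trace:
1) trace f;g:
  e0=[1,0,0] f→[0,0] g→[0,0]
  e1=[0,1,0] f→[1,1] g→[1,0]
  e2=[0,0,1] f→[1,0] g→[0,0]
  ⟦path⟧₁ = (0 1 0; 0 0 0)
2) trace h;k:
  e0=[1,0,0] h→[1,0,1] k→[0,0]
  e1=[0,1,0] h→[1,0,0] k→[1,0]
  e2=[0,0,1] h→[0,1,0] k→[0,0]
  ⟦path⟧₂ = (0 1 0; 0 0 0)
Equal? equal; square commutes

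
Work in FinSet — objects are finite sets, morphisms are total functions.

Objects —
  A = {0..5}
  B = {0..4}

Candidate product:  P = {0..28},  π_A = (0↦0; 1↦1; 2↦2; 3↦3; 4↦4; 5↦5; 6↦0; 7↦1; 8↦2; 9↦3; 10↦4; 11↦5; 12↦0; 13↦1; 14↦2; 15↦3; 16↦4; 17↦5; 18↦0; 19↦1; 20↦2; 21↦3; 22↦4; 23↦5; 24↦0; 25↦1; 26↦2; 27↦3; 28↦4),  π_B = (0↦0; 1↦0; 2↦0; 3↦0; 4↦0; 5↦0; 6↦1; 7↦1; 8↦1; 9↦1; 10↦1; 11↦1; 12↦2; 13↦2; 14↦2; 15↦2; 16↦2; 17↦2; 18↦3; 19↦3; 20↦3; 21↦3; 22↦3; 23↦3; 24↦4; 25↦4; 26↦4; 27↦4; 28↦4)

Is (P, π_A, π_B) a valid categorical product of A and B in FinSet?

|A|·|B| = 6·5 = 30;  |P| = 29
  → cardinalities differ; no bijection possible.

Answer: NOT A VALID PRODUCT — |P|=29 ≠ |A|·|B|=30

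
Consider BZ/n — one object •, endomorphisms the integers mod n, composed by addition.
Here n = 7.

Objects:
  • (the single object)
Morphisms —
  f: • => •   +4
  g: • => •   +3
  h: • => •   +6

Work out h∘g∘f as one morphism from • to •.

  0 +4≡4 +3≡0 +6≡6  (mod 7)
result: +6

Answer: +6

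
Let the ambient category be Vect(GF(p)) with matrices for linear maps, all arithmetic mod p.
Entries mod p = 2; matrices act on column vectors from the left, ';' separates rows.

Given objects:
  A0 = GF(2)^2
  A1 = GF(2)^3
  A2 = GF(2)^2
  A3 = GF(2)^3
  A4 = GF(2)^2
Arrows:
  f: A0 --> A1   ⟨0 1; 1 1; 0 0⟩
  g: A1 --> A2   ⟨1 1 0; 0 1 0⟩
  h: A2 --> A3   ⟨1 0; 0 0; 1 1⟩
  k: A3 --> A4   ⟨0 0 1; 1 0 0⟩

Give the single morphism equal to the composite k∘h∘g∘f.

  e0=[1,0] f-->[0,1,0] g-->[1,1] h-->[1,0,0] k-->[0,1]
  e1=[0,1] f-->[1,1,0] g-->[0,1] h-->[0,0,1] k-->[1,0]
result: ⟨0 1; 1 0⟩

Answer: ⟨0 1; 1 0⟩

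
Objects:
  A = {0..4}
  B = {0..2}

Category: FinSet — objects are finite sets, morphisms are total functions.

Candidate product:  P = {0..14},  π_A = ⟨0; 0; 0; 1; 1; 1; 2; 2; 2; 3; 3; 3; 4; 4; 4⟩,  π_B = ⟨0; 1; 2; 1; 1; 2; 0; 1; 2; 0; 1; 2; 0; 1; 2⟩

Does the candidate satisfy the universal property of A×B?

Answer: NOT A VALID PRODUCT — duplicate pair at indices 4,3

Derivation:
|A|·|B| = 5·3 = 15;  |P| = 15
Check the pairing map k ↦ (π_A(k), π_B(k)):
  0 ↦ (0,0)
  1 ↦ (0,1)
  2 ↦ (0,2)
  3 ↦ (1,1)
  4 ↦ (1,1)  ✗ repeats pair of k=3
  5 ↦ (1,2)
  6 ↦ (2,0)
  7 ↦ (2,1)
  8 ↦ (2,2)
  9 ↦ (3,0)
  10 ↦ (3,1)
  11 ↦ (3,2)
  12 ↦ (4,0)
  13 ↦ (4,1)
  14 ↦ (4,2)
distinct pairs in image: 14 / 15 needed
  → (1,1) hit at k=3 and k=4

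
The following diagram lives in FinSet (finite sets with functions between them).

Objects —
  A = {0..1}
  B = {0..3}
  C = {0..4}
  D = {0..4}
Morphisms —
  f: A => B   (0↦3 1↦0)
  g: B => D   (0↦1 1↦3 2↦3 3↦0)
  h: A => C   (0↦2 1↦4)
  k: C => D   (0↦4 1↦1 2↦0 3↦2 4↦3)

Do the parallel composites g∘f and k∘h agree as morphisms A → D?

1) trace f;g:
  0 f=>3 g=>0
  1 f=>0 g=>1
  composite₁ = (0↦0 1↦1)
2) trace h;k:
  0 h=>2 k=>0
  1 h=>4 k=>3
  composite₂ = (0↦0 1↦3)
Equal? differ; not commutative

Answer: DOES NOT COMMUTE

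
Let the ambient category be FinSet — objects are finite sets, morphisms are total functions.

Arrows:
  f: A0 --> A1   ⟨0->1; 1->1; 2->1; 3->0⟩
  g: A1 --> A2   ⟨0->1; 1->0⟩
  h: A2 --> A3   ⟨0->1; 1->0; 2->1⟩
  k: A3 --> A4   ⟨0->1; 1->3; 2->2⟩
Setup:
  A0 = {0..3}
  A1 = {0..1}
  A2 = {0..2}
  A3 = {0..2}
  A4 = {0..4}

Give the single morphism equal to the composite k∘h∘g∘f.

  0 f-->1 g-->0 h-->1 k-->3
  1 f-->1 g-->0 h-->1 k-->3
  2 f-->1 g-->0 h-->1 k-->3
  3 f-->0 g-->1 h-->0 k-->1
⟦path⟧: ⟨0->3; 1->3; 2->3; 3->1⟩

Answer: ⟨0->3; 1->3; 2->3; 3->1⟩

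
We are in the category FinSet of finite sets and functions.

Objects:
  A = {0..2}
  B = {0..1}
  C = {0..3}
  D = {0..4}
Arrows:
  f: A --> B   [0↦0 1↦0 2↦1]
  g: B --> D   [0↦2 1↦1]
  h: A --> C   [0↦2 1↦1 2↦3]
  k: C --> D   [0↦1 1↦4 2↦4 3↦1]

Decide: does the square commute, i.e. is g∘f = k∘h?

Answer: DOES NOT COMMUTE

Trace:
Along f;g (path 1):
  0 f-->0 g-->2
  1 f-->0 g-->2
  2 f-->1 g-->1
  result₁ = [0↦2 1↦2 2↦1]
Along h;k (path 2):
  0 h-->2 k-->4
  1 h-->1 k-->4
  2 h-->3 k-->1
  result₂ = [0↦4 1↦4 2↦1]
Equal? NO — does not commute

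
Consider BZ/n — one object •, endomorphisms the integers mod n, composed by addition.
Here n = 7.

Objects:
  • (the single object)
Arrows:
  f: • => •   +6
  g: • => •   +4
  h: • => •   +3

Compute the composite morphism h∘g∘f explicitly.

  0 +6≡6 +4≡3 +3≡6  (mod 7)
⟦path⟧: +6

Answer: +6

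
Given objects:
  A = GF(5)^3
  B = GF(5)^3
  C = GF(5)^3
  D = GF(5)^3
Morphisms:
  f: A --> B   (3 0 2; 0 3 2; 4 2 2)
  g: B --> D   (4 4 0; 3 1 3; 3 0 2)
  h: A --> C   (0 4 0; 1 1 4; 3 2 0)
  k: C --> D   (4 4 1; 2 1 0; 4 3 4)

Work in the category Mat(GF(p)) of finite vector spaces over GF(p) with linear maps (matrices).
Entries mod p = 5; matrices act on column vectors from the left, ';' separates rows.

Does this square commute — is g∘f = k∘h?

Answer: DOES NOT COMMUTE

Trace:
Path 1 = f;g:
  e0=[1,0,0] f-->[3,0,4] g-->[2,1,2]
  e1=[0,1,0] f-->[0,3,2] g-->[2,4,4]
  e2=[0,0,1] f-->[2,2,2] g-->[1,4,0]
  composite₁ = (2 2 1; 1 4 4; 2 4 0)
Path 2 = h;k:
  e0=[1,0,0] h-->[0,1,3] k-->[2,1,0]
  e1=[0,1,0] h-->[4,1,2] k-->[2,4,2]
  e2=[0,0,1] h-->[0,4,0] k-->[1,4,2]
  composite₂ = (2 2 1; 1 4 4; 0 2 2)
Equal? NO — does not commute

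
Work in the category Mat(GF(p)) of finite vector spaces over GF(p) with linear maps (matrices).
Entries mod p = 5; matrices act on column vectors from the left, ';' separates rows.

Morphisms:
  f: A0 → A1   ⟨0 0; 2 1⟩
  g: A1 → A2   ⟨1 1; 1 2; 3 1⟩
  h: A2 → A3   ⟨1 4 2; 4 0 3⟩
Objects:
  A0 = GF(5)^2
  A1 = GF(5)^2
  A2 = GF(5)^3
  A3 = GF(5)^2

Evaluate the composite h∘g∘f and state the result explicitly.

  e0=[1,0] f→[0,2] g→[2,4,2] h→[2,4]
  e1=[0,1] f→[0,1] g→[1,2,1] h→[1,2]
⟦path⟧: ⟨2 1; 4 2⟩

Answer: ⟨2 1; 4 2⟩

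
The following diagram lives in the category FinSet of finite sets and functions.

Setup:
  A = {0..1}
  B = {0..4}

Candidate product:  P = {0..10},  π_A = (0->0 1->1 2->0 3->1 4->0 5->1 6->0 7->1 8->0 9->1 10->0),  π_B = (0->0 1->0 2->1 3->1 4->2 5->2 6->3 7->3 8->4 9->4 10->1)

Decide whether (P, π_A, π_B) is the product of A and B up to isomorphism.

|A|·|B| = 2·5 = 10;  |P| = 11
  → cardinalities differ; no bijection possible.

Answer: NOT A VALID PRODUCT — |P|=11 ≠ |A|·|B|=10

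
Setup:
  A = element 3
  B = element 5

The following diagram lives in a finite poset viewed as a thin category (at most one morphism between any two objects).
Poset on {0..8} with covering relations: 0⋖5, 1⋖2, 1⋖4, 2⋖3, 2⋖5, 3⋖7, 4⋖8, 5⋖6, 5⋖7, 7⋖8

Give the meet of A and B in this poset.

Common predecessors of 3,5: {1,2}
  1 ⊑ 2
  2 ⊑ 2
glb = 2

Answer: A∧B = 2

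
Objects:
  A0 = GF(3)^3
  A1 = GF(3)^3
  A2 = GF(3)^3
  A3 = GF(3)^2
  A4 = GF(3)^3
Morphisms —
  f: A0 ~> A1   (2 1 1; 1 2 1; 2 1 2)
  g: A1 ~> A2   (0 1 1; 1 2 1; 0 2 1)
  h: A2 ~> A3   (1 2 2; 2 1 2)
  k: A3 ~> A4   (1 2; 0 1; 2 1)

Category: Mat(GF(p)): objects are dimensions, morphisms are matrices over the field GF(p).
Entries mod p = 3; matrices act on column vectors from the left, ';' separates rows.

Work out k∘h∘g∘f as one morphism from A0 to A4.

  e0=⟨1,0,0⟩ f~>⟨2,1,2⟩ g~>⟨0,0,1⟩ h~>⟨2,2⟩ k~>⟨0,2,0⟩
  e1=⟨0,1,0⟩ f~>⟨1,2,1⟩ g~>⟨0,0,2⟩ h~>⟨1,1⟩ k~>⟨0,1,0⟩
  e2=⟨0,0,1⟩ f~>⟨1,1,2⟩ g~>⟨0,2,1⟩ h~>⟨0,1⟩ k~>⟨2,1,1⟩
result: (0 0 2; 2 1 1; 0 0 1)

Answer: (0 0 2; 2 1 1; 0 0 1)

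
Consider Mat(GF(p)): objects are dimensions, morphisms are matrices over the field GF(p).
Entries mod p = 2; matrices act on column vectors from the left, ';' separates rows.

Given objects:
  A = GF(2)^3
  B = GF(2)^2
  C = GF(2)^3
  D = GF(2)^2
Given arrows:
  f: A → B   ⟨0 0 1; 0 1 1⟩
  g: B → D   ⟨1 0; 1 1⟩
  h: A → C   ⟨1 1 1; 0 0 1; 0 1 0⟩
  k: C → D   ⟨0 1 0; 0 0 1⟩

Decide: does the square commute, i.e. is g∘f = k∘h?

Path 1 = f;g:
  e0=⟨1,0,0⟩ f→⟨0,0⟩ g→⟨0,0⟩
  e1=⟨0,1,0⟩ f→⟨0,1⟩ g→⟨0,1⟩
  e2=⟨0,0,1⟩ f→⟨1,1⟩ g→⟨1,0⟩
  composite₁ = ⟨0 0 1; 0 1 0⟩
Path 2 = h;k:
  e0=⟨1,0,0⟩ h→⟨1,0,0⟩ k→⟨0,0⟩
  e1=⟨0,1,0⟩ h→⟨1,0,1⟩ k→⟨0,1⟩
  e2=⟨0,0,1⟩ h→⟨1,1,0⟩ k→⟨1,0⟩
  composite₂ = ⟨0 0 1; 0 1 0⟩
Equal? equal; square commutes

Answer: COMMUTES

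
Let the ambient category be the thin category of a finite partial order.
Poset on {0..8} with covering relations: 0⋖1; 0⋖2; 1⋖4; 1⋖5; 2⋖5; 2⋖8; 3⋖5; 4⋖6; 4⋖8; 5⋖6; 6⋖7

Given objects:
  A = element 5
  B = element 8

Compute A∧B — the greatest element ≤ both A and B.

Common predecessors of 5,8: {0,1,2}
  maximal lower bounds 1 and 2 are incomparable: neither 1⊑2 nor 2⊑1
→ no greatest lower bound exists

Answer: NO MEET EXISTS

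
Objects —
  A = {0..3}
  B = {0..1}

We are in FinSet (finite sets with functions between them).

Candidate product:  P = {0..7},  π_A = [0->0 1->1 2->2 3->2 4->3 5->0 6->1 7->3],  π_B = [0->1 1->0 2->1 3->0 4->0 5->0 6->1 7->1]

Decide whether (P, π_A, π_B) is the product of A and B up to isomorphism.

|A|·|B| = 4·2 = 8;  |P| = 8
Check the pairing map k ↦ (π_A(k), π_B(k)):
  0 -> (0,1)
  1 -> (1,0)
  2 -> (2,1)
  3 -> (2,0)
  4 -> (3,0)
  5 -> (0,0)
  6 -> (1,1)
  7 -> (3,1)
distinct pairs in image: 8 / 8 needed
  → bijection onto A×B; projections well-typed.

Answer: VALID PRODUCT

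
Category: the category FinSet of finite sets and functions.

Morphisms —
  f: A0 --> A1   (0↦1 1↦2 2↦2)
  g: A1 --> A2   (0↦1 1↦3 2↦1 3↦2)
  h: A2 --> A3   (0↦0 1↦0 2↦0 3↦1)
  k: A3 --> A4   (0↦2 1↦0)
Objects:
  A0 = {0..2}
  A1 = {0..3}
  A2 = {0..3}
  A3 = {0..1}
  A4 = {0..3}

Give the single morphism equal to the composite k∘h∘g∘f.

Answer: (0↦0 1↦2 2↦2)

Trace:
  0 f-->1 g-->3 h-->1 k-->0
  1 f-->2 g-->1 h-->0 k-->2
  2 f-->2 g-->1 h-->0 k-->2
composite: (0↦0 1↦2 2↦2)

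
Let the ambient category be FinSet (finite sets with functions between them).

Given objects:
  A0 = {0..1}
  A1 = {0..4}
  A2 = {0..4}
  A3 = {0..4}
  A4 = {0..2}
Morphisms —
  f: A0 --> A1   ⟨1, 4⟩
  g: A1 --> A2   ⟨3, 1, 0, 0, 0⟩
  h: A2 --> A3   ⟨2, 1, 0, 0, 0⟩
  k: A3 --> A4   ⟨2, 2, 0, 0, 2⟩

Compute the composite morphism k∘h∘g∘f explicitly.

  0 f-->1 g-->1 h-->1 k-->2
  1 f-->4 g-->0 h-->2 k-->0
result: ⟨2, 0⟩

Answer: ⟨2, 0⟩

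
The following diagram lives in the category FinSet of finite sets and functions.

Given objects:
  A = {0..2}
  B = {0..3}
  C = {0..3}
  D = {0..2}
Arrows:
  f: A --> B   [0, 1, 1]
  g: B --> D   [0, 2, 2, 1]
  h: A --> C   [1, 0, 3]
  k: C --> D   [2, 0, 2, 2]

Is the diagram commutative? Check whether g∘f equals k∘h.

Along f;g (path 1):
  0 f-->0 g-->0
  1 f-->1 g-->2
  2 f-->1 g-->2
  composite₁ = [0, 2, 2]
Along h;k (path 2):
  0 h-->1 k-->0
  1 h-->0 k-->2
  2 h-->3 k-->2
  composite₂ = [0, 2, 2]
Equal? same morphism ✓

Answer: COMMUTES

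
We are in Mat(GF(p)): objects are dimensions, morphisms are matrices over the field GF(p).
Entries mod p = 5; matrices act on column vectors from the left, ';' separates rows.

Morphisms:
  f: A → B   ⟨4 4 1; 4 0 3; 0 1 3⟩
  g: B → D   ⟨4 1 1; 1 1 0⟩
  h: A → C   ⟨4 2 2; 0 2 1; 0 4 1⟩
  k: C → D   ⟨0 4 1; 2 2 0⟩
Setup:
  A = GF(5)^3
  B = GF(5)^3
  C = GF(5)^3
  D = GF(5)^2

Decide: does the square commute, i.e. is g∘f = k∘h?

Along f;g (path 1):
  e0=⟨1,0,0⟩ f→⟨4,4,0⟩ g→⟨0,3⟩
  e1=⟨0,1,0⟩ f→⟨4,0,1⟩ g→⟨2,4⟩
  e2=⟨0,0,1⟩ f→⟨1,3,3⟩ g→⟨0,4⟩
  result₁ = ⟨0 2 0; 3 4 4⟩
Along h;k (path 2):
  e0=⟨1,0,0⟩ h→⟨4,0,0⟩ k→⟨0,3⟩
  e1=⟨0,1,0⟩ h→⟨2,2,4⟩ k→⟨2,3⟩
  e2=⟨0,0,1⟩ h→⟨2,1,1⟩ k→⟨0,1⟩
  result₂ = ⟨0 2 0; 3 3 1⟩
Equal? differ; not commutative

Answer: DOES NOT COMMUTE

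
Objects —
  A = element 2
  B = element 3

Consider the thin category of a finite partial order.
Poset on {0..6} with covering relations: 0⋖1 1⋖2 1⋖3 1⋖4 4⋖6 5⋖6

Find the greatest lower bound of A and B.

Answer: A∧B = 1

Trace:
Common predecessors of 2,3: {0,1}
  0 <= 1
  1 <= 1
glb = 1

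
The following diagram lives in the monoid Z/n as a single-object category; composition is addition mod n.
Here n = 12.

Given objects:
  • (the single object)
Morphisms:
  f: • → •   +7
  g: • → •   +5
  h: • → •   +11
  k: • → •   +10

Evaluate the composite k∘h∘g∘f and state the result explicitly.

Answer: +9

Trace:
  0 +7≡7 +5≡0 +11≡11 +10≡9  (mod 12)
result: +9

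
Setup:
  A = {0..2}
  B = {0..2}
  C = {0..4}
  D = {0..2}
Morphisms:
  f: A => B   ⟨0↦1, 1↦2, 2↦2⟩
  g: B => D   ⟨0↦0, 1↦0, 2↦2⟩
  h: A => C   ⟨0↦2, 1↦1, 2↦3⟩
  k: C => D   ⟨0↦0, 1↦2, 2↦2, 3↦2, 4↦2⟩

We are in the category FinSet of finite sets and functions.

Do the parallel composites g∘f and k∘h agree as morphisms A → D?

Answer: DOES NOT COMMUTE

Derivation:
Path 1 = f;g:
  0 f=>1 g=>0
  1 f=>2 g=>2
  2 f=>2 g=>2
  composite₁ = ⟨0↦0, 1↦2, 2↦2⟩
Path 2 = h;k:
  0 h=>2 k=>2
  1 h=>1 k=>2
  2 h=>3 k=>2
  composite₂ = ⟨0↦2, 1↦2, 2↦2⟩
Equal? NO — does not commute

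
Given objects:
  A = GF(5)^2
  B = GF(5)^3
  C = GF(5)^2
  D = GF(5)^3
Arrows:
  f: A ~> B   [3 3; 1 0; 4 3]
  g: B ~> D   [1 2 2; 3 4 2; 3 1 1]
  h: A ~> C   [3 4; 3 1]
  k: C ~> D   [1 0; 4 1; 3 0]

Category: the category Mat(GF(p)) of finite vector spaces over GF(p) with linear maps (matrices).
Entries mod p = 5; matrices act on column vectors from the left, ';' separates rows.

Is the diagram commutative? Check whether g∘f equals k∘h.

Answer: DOES NOT COMMUTE

Work:
1) trace f;g:
  e0=(1,0) f~>(3,1,4) g~>(3,1,4)
  e1=(0,1) f~>(3,0,3) g~>(4,0,2)
  ⟦path⟧₁ = [3 4; 1 0; 4 2]
2) trace h;k:
  e0=(1,0) h~>(3,3) k~>(3,0,4)
  e1=(0,1) h~>(4,1) k~>(4,2,2)
  ⟦path⟧₂ = [3 4; 0 2; 4 2]
Equal? differ; not commutative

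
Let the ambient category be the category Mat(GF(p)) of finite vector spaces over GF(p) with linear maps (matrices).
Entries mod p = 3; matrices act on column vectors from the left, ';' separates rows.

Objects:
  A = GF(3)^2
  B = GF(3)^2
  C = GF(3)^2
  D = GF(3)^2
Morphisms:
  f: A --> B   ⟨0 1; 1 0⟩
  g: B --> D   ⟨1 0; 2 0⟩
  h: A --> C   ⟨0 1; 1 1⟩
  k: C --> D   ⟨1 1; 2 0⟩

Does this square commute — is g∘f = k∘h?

Answer: DOES NOT COMMUTE

Trace:
Path 1 = f;g:
  e0=(1,0) f-->(0,1) g-->(0,0)
  e1=(0,1) f-->(1,0) g-->(1,2)
  result₁ = ⟨0 1; 0 2⟩
Path 2 = h;k:
  e0=(1,0) h-->(0,1) k-->(1,0)
  e1=(0,1) h-->(1,1) k-->(2,2)
  result₂ = ⟨1 2; 0 2⟩
Equal? distinct morphisms ✗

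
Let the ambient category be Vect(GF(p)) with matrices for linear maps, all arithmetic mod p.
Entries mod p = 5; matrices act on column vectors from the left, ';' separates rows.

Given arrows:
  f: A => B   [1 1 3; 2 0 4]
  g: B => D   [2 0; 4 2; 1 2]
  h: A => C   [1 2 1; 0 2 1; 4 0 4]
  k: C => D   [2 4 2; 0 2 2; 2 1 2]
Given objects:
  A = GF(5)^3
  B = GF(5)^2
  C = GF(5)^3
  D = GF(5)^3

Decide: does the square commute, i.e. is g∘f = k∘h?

Answer: DOES NOT COMMUTE

Derivation:
1) trace f;g:
  e0=[1,0,0] f=>[1,2] g=>[2,3,0]
  e1=[0,1,0] f=>[1,0] g=>[2,4,1]
  e2=[0,0,1] f=>[3,4] g=>[1,0,1]
  composite₁ = [2 2 1; 3 4 0; 0 1 1]
2) trace h;k:
  e0=[1,0,0] h=>[1,0,4] k=>[0,3,0]
  e1=[0,1,0] h=>[2,2,0] k=>[2,4,1]
  e2=[0,0,1] h=>[1,1,4] k=>[4,0,1]
  composite₂ = [0 2 4; 3 4 0; 0 1 1]
Equal? differ; not commutative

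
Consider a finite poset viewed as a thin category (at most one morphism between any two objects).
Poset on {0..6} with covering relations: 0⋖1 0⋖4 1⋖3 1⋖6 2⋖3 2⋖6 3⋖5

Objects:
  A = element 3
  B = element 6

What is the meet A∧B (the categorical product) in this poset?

Answer: NO MEET EXISTS

Derivation:
Common predecessors of 3,6: {0,1,2}
  maximal lower bounds 1 and 2 are incomparable: neither 1⊑2 nor 2⊑1
→ no greatest lower bound exists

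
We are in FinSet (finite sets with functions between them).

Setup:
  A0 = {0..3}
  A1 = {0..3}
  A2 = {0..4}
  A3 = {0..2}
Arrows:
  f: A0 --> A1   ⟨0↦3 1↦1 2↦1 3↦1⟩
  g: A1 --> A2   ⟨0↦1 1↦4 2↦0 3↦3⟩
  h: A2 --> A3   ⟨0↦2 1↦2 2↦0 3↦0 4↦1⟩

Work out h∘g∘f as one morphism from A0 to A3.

  0 f-->3 g-->3 h-->0
  1 f-->1 g-->4 h-->1
  2 f-->1 g-->4 h-->1
  3 f-->1 g-->4 h-->1
⟦path⟧: ⟨0↦0 1↦1 2↦1 3↦1⟩

Answer: ⟨0↦0 1↦1 2↦1 3↦1⟩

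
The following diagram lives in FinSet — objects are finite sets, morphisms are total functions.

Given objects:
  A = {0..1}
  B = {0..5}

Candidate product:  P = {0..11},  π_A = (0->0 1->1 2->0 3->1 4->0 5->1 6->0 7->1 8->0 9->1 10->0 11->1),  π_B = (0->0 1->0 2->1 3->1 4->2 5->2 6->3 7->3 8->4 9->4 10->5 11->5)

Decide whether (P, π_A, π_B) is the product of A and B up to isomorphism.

|A|·|B| = 2·6 = 12;  |P| = 12
Check the pairing map k ↦ (π_A(k), π_B(k)):
  0 -> (0,0)
  1 -> (1,0)
  2 -> (0,1)
  3 -> (1,1)
  4 -> (0,2)
  5 -> (1,2)
  6 -> (0,3)
  7 -> (1,3)
  8 -> (0,4)
  9 -> (1,4)
  10 -> (0,5)
  11 -> (1,5)
distinct pairs in image: 12 / 12 needed
  → bijection onto A×B; projections well-typed.

Answer: VALID PRODUCT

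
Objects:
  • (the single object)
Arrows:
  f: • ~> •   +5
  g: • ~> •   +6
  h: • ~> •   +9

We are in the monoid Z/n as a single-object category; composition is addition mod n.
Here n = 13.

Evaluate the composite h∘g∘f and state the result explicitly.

Answer: +7

Derivation:
  0 +5≡5 +6≡11 +9≡7  (mod 13)
⟦path⟧: +7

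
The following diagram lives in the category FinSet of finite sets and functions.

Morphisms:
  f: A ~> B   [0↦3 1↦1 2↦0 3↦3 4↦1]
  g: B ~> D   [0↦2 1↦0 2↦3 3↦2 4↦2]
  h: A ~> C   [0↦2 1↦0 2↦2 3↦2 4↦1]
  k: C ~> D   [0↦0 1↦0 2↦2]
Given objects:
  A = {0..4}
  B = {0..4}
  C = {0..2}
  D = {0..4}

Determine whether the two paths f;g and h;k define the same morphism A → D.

Answer: COMMUTES

Work:
1) trace f;g:
  0 f~>3 g~>2
  1 f~>1 g~>0
  2 f~>0 g~>2
  3 f~>3 g~>2
  4 f~>1 g~>0
  composite₁ = [0↦2 1↦0 2↦2 3↦2 4↦0]
2) trace h;k:
  0 h~>2 k~>2
  1 h~>0 k~>0
  2 h~>2 k~>2
  3 h~>2 k~>2
  4 h~>1 k~>0
  composite₂ = [0↦2 1↦0 2↦2 3↦2 4↦0]
Equal? YES — commutes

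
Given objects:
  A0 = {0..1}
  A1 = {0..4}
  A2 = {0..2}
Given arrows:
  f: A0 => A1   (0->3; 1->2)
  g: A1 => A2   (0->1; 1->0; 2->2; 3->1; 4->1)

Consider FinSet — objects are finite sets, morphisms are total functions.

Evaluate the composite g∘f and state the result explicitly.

Answer: (0->1; 1->2)

Work:
  0 f=>3 g=>1
  1 f=>2 g=>2
composite: (0->1; 1->2)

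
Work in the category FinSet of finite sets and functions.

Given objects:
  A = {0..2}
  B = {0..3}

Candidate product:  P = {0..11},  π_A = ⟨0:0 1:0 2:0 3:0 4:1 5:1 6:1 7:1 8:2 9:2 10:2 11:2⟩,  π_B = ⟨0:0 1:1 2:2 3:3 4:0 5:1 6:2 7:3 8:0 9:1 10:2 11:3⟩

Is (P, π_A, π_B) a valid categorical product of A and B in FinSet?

|A|·|B| = 3·4 = 12;  |P| = 12
Check the pairing map k ↦ (π_A(k), π_B(k)):
  0 : (0,0)
  1 : (0,1)
  2 : (0,2)
  3 : (0,3)
  4 : (1,0)
  5 : (1,1)
  6 : (1,2)
  7 : (1,3)
  8 : (2,0)
  9 : (2,1)
  10 : (2,2)
  11 : (2,3)
distinct pairs in image: 12 / 12 needed
  → bijection onto A×B; projections well-typed.

Answer: VALID PRODUCT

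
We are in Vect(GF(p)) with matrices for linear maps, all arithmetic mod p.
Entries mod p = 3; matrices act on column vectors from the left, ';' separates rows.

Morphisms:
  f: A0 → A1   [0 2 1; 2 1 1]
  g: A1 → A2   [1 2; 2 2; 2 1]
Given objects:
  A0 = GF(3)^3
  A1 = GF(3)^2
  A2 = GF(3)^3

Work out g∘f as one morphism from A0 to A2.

Answer: [1 1 0; 1 0 1; 2 2 0]

Work:
  e0=⟨1,0,0⟩ f→⟨0,2⟩ g→⟨1,1,2⟩
  e1=⟨0,1,0⟩ f→⟨2,1⟩ g→⟨1,0,2⟩
  e2=⟨0,0,1⟩ f→⟨1,1⟩ g→⟨0,1,0⟩
⟦path⟧: [1 1 0; 1 0 1; 2 2 0]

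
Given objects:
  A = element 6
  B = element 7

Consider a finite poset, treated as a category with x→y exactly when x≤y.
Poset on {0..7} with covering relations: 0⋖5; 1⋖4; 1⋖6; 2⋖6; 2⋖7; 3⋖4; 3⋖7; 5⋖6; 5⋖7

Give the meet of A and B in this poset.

{x : x<=A ∧ x<=B} = {0,2,5}  (A=6, B=7)
  maximal lower bounds 2 and 5 are incomparable: neither 2<=5 nor 5<=2
→ no greatest lower bound exists

Answer: NO MEET EXISTS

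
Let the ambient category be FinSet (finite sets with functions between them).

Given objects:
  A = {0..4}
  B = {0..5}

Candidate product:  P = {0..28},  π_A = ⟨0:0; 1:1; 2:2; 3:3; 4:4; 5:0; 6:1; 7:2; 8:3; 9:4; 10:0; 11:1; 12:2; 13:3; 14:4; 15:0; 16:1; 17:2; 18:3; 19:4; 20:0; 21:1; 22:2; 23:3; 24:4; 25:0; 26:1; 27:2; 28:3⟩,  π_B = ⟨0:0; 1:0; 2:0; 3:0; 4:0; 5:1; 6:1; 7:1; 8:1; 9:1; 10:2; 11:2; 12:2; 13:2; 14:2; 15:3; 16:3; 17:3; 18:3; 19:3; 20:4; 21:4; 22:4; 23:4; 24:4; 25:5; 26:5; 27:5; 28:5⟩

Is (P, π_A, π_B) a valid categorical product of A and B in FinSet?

Answer: NOT A VALID PRODUCT — |P|=29 ≠ |A|·|B|=30

Derivation:
|A|·|B| = 5·6 = 30;  |P| = 29
  → cardinalities differ; no bijection possible.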